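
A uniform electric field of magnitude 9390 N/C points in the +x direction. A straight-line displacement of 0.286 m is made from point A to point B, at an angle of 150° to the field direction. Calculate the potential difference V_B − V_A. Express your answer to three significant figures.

2330 V

Only the component of displacement along E changes the potential: ΔV = −E·d·cosθ.
ΔV = −(9390 V/m)(0.286 m)cos150° = 2330 V.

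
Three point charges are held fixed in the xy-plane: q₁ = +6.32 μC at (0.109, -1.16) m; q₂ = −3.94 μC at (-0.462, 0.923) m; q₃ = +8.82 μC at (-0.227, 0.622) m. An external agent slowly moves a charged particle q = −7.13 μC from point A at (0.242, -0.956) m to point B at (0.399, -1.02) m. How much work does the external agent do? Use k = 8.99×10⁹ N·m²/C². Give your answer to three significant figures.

For quasistatic motion the external work equals the change in potential energy: W_ext = qΔV = q(V_B − V_A).
At A: distances to the source charges are 0.244 m, 2.01 m, 1.65 m; V_A = Σ kqᵢ/rᵢ = 2.64×10⁵ V.
At B: distances to the source charges are 0.322 m, 2.13 m, 1.76 m; V_B = Σ kqᵢ/rᵢ = 2.05×10⁵ V.
ΔV = V_B − V_A = -5.89×10⁴ V.
W_ext = qΔV = (-7.13×10⁻⁶ C)(-5.89×10⁴ V) = 0.420 J.

0.420 J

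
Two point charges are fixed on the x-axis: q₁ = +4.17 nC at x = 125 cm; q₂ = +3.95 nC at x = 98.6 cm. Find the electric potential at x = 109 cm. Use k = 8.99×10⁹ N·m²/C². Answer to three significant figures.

576 V

Electric potential is a scalar, so the contributions from each charge add algebraically: V = Σ kqᵢ/rᵢ.
Distances from the field point to each charge: r₁ = 0.160 m, r₂ = 0.104 m.
V = k[(4.17×10⁻⁹)/(0.160) + (3.95×10⁻⁹)/(0.104)] = 576 V.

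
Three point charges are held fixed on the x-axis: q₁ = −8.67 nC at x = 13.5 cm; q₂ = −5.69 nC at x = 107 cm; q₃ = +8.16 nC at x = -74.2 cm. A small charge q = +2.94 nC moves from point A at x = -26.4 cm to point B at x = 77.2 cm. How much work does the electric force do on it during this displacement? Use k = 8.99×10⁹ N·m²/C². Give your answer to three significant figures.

The work done by the electric force is W_field = −ΔU = −q(V_B − V_A) = q(V_A − V_B).
At A: distances to the source charges are 0.399 m, 1.33 m, 0.478 m; V_A = Σ kqᵢ/rᵢ = -80.2 V.
At B: distances to the source charges are 0.637 m, 0.298 m, 1.51 m; V_B = Σ kqᵢ/rᵢ = -246 V.
ΔV = V_B − V_A = -165 V.
W_field = −qΔV = −(2.94×10⁻⁹ C)(-165 V) = 4.86×10⁻⁷ J.

4.86×10⁻⁷ J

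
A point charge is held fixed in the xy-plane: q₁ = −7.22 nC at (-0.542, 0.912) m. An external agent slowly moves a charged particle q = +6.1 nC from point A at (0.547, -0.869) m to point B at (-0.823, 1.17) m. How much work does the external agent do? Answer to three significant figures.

-8.48×10⁻⁷ J

For quasistatic motion the external work equals the change in potential energy: W_ext = qΔV = q(V_B − V_A).
At A: distance to the source charge is 2.09 m; V_A = kq₁/r = -31.1 V.
At B: distance to the source charge is 0.381 m; V_B = kq₁/r = -170 V.
ΔV = V_B − V_A = -139 V.
W_ext = qΔV = (6.10×10⁻⁹ C)(-139 V) = -8.48×10⁻⁷ J.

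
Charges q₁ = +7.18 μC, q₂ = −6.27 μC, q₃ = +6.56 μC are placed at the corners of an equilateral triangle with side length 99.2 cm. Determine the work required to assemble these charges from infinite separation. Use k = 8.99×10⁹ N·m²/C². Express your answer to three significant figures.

The assembly work is the sum of pairwise potential energies, U = Σ_{i<j} kqᵢqⱼ/rᵢⱼ.
All three pair separations equal the side length, 0.992 m.
U = (-0.408) + (0.427) + (-0.373) = -0.354 J.

-0.354 J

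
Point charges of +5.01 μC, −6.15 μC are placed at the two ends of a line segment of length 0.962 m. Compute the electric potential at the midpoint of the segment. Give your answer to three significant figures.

-2.13×10⁴ V

The total potential is the scalar sum of each charge's contribution, V = Σ kqᵢ/rᵢ.
Each charge is 0.481 m from the midpoint.
V = k[(5.01×10⁻⁶)/(0.481) + (-6.15×10⁻⁶)/(0.481)] = -2.13×10⁴ V.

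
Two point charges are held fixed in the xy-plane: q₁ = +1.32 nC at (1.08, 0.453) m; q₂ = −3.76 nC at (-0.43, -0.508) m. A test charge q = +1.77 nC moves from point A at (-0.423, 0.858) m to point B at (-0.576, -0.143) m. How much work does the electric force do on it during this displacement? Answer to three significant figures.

1.10×10⁻⁷ J

The work done by the electric force is W_field = −ΔU = −q(V_B − V_A) = q(V_A − V_B).
At A: distances to the source charges are 1.56 m, 1.37 m; V_A = Σ kqᵢ/rᵢ = -17.1 V.
At B: distances to the source charges are 1.76 m, 0.393 m; V_B = Σ kqᵢ/rᵢ = -79.2 V.
ΔV = V_B − V_A = -62.1 V.
W_field = −qΔV = −(1.77×10⁻⁹ C)(-62.1 V) = 1.10×10⁻⁷ J.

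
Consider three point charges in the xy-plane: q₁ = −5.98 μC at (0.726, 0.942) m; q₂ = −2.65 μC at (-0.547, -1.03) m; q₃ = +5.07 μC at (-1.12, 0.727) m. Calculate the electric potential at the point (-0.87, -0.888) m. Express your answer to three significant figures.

-6.18×10⁴ V

The total potential is the scalar sum of each charge's contribution, V = Σ kqᵢ/rᵢ.
Distances from the field point to each charge: r₁ = 2.43 m, r₂ = 0.353 m, r₃ = 1.63 m.
V = k[(-5.98×10⁻⁶)/(2.43) + (-2.65×10⁻⁶)/(0.353) + (5.07×10⁻⁶)/(1.63)] = -6.18×10⁴ V.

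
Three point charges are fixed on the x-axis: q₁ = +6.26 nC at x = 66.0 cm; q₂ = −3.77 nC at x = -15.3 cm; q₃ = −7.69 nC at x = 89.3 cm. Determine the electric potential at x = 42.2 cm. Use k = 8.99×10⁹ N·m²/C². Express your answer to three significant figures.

30.7 V

Electric potential is a scalar, so the contributions from each charge add algebraically: V = Σ kqᵢ/rᵢ.
Distances from the field point to each charge: r₁ = 0.238 m, r₂ = 0.575 m, r₃ = 0.471 m.
V = k[(6.26×10⁻⁹)/(0.238) + (-3.77×10⁻⁹)/(0.575) + (-7.69×10⁻⁹)/(0.471)] = 30.7 V.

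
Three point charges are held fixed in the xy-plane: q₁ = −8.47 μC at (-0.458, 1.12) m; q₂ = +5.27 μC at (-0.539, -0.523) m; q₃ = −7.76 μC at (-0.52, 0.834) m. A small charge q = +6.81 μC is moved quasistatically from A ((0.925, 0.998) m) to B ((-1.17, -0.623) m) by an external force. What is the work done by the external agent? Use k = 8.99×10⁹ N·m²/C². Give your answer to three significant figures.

For quasistatic motion the external work equals the change in potential energy: W_ext = qΔV = q(V_B − V_A).
At A: distances to the source charges are 1.39 m, 2.11 m, 1.45 m; V_A = Σ kqᵢ/rᵢ = -8.04×10⁴ V.
At B: distances to the source charges are 1.88 m, 0.639 m, 1.60 m; V_B = Σ kqᵢ/rᵢ = -1.00×10⁴ V.
ΔV = V_B − V_A = 7.04×10⁴ V.
W_ext = qΔV = (6.81×10⁻⁶ C)(7.04×10⁴ V) = 0.479 J.

0.479 J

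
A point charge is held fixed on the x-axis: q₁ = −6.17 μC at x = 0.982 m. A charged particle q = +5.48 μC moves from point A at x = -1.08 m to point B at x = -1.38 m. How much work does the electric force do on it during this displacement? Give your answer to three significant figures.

-0.0187 J

The work done by the electric force is W_field = −ΔU = −q(V_B − V_A) = q(V_A − V_B).
At A: distance to the source charge is 2.06 m; V_A = kq₁/r = -2.69×10⁴ V.
At B: distance to the source charge is 2.36 m; V_B = kq₁/r = -2.35×10⁴ V.
ΔV = V_B − V_A = 3420 V.
W_field = −qΔV = −(5.48×10⁻⁶ C)(3420 V) = -0.0187 J.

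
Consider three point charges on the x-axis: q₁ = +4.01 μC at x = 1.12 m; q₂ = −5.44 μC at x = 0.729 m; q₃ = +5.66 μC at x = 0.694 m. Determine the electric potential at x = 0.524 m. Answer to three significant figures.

1.21×10⁵ V

Electric potential is a scalar, so the contributions from each charge add algebraically: V = Σ kqᵢ/rᵢ.
Distances from the field point to each charge: r₁ = 0.596 m, r₂ = 0.205 m, r₃ = 0.170 m.
V = k[(4.01×10⁻⁶)/(0.596) + (-5.44×10⁻⁶)/(0.205) + (5.66×10⁻⁶)/(0.170)] = 1.21×10⁵ V.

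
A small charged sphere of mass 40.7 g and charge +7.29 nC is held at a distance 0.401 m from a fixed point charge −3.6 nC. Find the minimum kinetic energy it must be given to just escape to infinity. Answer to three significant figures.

5.88×10⁻⁷ J

To just escape, total mechanical energy must reach zero at infinity: ½mv²_min + U = 0, so ½mv²_min = −U = |kQq|/r.
|U| = |kQq|/r = (8.99×10⁹ N·m²/C²)(3.60×10⁻⁹)(7.29×10⁻⁹)/(0.401) = 5.88×10⁻⁷ J.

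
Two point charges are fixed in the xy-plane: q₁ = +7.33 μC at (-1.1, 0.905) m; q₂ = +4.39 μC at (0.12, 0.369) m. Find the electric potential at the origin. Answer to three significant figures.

Electric potential is a scalar, so the contributions from each charge add algebraically: V = Σ kqᵢ/rᵢ.
Distances from the field point to each charge: r₁ = 1.42 m, r₂ = 0.388 m.
V = k[(7.33×10⁻⁶)/(1.42) + (4.39×10⁻⁶)/(0.388)] = 1.48×10⁵ V.

1.48×10⁵ V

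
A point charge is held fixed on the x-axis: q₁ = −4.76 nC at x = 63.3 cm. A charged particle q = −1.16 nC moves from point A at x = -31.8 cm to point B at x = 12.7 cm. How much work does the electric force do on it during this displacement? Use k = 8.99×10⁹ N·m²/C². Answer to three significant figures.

-4.59×10⁻⁸ J

The work done by the electric force is W_field = −ΔU = −q(V_B − V_A) = q(V_A − V_B).
At A: distance to the source charge is 0.951 m; V_A = kq₁/r = -45.0 V.
At B: distance to the source charge is 0.506 m; V_B = kq₁/r = -84.6 V.
ΔV = V_B − V_A = -39.6 V.
W_field = −qΔV = −(-1.16×10⁻⁹ C)(-39.6 V) = -4.59×10⁻⁸ J.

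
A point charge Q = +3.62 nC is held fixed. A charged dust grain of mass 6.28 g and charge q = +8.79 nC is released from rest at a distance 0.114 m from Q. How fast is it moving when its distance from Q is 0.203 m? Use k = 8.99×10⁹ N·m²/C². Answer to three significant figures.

Only the electrostatic force acts, so mechanical energy is conserved: ½mv² = U₁ − U₂ = kQq(1/r₁ − 1/r₂).
U₁ − U₂ = (8.99×10⁹ N·m²/C²)(3.62×10⁻⁹ C)(8.79×10⁻⁹ C)(1/0.114 − 1/0.203) = 1.10×10⁻⁶ J.
v = √(2·1.10×10⁻⁶/6.28×10⁻³) = 0.0187 m/s.

0.0187 m/s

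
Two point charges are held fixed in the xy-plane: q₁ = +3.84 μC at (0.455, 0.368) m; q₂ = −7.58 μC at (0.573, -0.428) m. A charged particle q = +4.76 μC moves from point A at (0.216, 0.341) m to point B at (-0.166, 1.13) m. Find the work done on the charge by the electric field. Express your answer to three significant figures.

The work done by the electric force is W_field = −ΔU = −q(V_B − V_A) = q(V_A − V_B).
At A: distances to the source charges are 0.241 m, 0.848 m; V_A = Σ kqᵢ/rᵢ = 6.32×10⁴ V.
At B: distances to the source charges are 0.983 m, 1.72 m; V_B = Σ kqᵢ/rᵢ = -4400 V.
ΔV = V_B − V_A = -6.76×10⁴ V.
W_field = −qΔV = −(4.76×10⁻⁶ C)(-6.76×10⁴ V) = 0.322 J.

0.322 J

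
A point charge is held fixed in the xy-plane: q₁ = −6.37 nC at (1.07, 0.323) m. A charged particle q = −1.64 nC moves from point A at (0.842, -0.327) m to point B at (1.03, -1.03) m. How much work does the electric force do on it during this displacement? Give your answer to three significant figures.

The work done by the electric force is W_field = −ΔU = −q(V_B − V_A) = q(V_A − V_B).
At A: distance to the source charge is 0.689 m; V_A = kq₁/r = -83.1 V.
At B: distance to the source charge is 1.35 m; V_B = kq₁/r = -42.3 V.
ΔV = V_B − V_A = 40.8 V.
W_field = −qΔV = −(-1.64×10⁻⁹ C)(40.8 V) = 6.70×10⁻⁸ J.

6.70×10⁻⁸ J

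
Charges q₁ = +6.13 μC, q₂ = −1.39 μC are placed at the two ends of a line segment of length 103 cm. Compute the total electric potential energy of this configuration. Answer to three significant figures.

The work to assemble the configuration equals its total potential energy, U = Σ kqᵢqⱼ/rᵢⱼ over all pairs.
The separation is r = 1.03 m.
U = (-0.0744) = -0.0744 J.

-0.0744 J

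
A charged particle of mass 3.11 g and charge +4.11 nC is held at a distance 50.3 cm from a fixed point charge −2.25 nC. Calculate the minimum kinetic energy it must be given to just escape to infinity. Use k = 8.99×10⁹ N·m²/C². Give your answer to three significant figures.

To just escape, total mechanical energy must reach zero at infinity: ½mv²_min + U = 0, so ½mv²_min = −U = |kQq|/r.
|U| = |kQq|/r = (8.99×10⁹ N·m²/C²)(2.25×10⁻⁹)(4.11×10⁻⁹)/(0.503) = 1.65×10⁻⁷ J.

1.65×10⁻⁷ J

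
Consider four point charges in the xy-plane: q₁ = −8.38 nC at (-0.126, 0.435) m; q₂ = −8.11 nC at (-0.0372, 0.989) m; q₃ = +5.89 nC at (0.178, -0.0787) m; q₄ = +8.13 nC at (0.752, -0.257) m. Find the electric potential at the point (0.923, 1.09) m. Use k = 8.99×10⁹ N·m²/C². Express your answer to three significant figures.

-44.4 V

Electric potential is a scalar, so the contributions from each charge add algebraically: V = Σ kqᵢ/rᵢ.
Distances from the field point to each charge: r₁ = 1.24 m, r₂ = 0.965 m, r₃ = 1.39 m, r₄ = 1.36 m.
V = k[(-8.38×10⁻⁹)/(1.24) + (-8.11×10⁻⁹)/(0.965) + (5.89×10⁻⁹)/(1.39) + (8.13×10⁻⁹)/(1.36)] = -44.4 V.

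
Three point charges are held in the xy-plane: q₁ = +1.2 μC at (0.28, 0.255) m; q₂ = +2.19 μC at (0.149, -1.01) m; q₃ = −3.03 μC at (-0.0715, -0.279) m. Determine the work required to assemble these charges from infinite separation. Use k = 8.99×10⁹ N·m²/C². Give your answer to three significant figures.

-0.111 J

The work to assemble the configuration equals its total potential energy, U = Σ kqᵢqⱼ/rᵢⱼ over all pairs.
Pair separations: r₁₂ = 1.27 m, r₁₃ = 0.639 m, r₂₃ = 0.764 m.
U = (0.0186) + (-0.0511) + (-0.0781) = -0.111 J.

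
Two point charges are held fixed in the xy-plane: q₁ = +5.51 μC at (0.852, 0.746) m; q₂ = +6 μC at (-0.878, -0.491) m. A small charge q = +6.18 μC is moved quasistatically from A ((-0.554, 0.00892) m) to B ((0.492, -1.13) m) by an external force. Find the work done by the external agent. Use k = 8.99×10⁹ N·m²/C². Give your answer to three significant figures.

For quasistatic motion the external work equals the change in potential energy: W_ext = qΔV = q(V_B − V_A).
At A: distances to the source charges are 1.59 m, 0.596 m; V_A = Σ kqᵢ/rᵢ = 1.22×10⁵ V.
At B: distances to the source charges are 1.91 m, 1.51 m; V_B = Σ kqᵢ/rᵢ = 6.16×10⁴ V.
ΔV = V_B − V_A = -6.01×10⁴ V.
W_ext = qΔV = (6.18×10⁻⁶ C)(-6.01×10⁴ V) = -0.372 J.

-0.372 J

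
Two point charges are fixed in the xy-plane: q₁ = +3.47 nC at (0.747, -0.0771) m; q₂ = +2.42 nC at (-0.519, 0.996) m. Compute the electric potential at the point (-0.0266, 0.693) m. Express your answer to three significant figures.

The total potential is the scalar sum of each charge's contribution, V = Σ kqᵢ/rᵢ.
Distances from the field point to each charge: r₁ = 1.09 m, r₂ = 0.578 m.
V = k[(3.47×10⁻⁹)/(1.09) + (2.42×10⁻⁹)/(0.578)] = 66.2 V.

66.2 V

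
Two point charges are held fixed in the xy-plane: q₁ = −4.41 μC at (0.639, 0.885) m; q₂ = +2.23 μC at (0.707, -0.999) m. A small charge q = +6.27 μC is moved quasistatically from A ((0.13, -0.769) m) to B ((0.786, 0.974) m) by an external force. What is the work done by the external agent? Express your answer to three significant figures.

-1.44 J

For quasistatic motion the external work equals the change in potential energy: W_ext = qΔV = q(V_B − V_A).
At A: distances to the source charges are 1.73 m, 0.621 m; V_A = Σ kqᵢ/rᵢ = 9370 V.
At B: distances to the source charges are 0.172 m, 1.97 m; V_B = Σ kqᵢ/rᵢ = -2.21×10⁵ V.
ΔV = V_B − V_A = -2.30×10⁵ V.
W_ext = qΔV = (6.27×10⁻⁶ C)(-2.30×10⁵ V) = -1.44 J.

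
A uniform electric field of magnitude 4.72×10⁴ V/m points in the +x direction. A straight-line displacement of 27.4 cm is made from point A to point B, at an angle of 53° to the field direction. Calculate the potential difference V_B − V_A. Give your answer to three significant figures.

-7780 V

Only the component of displacement along E changes the potential: ΔV = −E·d·cosθ.
ΔV = −(4.72×10⁴ V/m)(0.274 m)cos53° = -7780 V.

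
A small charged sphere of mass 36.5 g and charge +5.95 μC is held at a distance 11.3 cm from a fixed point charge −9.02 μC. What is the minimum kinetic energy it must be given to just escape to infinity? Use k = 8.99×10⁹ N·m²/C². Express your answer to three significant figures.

To just escape, total mechanical energy must reach zero at infinity: ½mv²_min + U = 0, so ½mv²_min = −U = |kQq|/r.
|U| = |kQq|/r = (8.99×10⁹ N·m²/C²)(9.02×10⁻⁶)(5.95×10⁻⁶)/(0.113) = 4.27 J.

4.27 J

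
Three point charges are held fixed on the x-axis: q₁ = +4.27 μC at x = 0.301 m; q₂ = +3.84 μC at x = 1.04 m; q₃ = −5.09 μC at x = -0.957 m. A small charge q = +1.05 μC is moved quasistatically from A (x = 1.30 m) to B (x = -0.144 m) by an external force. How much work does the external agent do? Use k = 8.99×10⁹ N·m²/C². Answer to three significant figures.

-0.0964 J

For quasistatic motion the external work equals the change in potential energy: W_ext = qΔV = q(V_B − V_A).
At A: distances to the source charges are 0.999 m, 0.260 m, 2.26 m; V_A = Σ kqᵢ/rᵢ = 1.51×10⁵ V.
At B: distances to the source charges are 0.445 m, 1.18 m, 0.813 m; V_B = Σ kqᵢ/rᵢ = 5.91×10⁴ V.
ΔV = V_B − V_A = -9.18×10⁴ V.
W_ext = qΔV = (1.05×10⁻⁶ C)(-9.18×10⁴ V) = -0.0964 J.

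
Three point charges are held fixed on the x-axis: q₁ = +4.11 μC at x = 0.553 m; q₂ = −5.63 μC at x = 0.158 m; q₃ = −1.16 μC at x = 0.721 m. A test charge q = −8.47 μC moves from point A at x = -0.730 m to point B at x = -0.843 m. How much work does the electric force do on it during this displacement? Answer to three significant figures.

The work done by the electric force is W_field = −ΔU = −q(V_B − V_A) = q(V_A − V_B).
At A: distances to the source charges are 1.28 m, 0.888 m, 1.45 m; V_A = Σ kqᵢ/rᵢ = -3.54×10⁴ V.
At B: distances to the source charges are 1.40 m, 1.00 m, 1.56 m; V_B = Σ kqᵢ/rᵢ = -3.08×10⁴ V.
ΔV = V_B − V_A = 4620 V.
W_field = −qΔV = −(-8.47×10⁻⁶ C)(4620 V) = 0.0392 J.

0.0392 J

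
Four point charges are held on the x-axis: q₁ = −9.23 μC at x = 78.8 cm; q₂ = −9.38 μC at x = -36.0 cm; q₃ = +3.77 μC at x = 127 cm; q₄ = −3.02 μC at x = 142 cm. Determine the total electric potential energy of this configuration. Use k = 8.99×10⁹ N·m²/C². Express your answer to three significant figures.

-0.309 J

The assembly work is the sum of pairwise potential energies, U = Σ_{i<j} kqᵢqⱼ/rᵢⱼ.
Pair separations: r₁₂ = 1.15 m, r₁₃ = 0.482 m, r₁₄ = 0.632 m, r₂₃ = 1.63 m, r₂₄ = 1.78 m, r₃₄ = 0.150 m.
Summing all 6 pair terms gives U = -0.309 J.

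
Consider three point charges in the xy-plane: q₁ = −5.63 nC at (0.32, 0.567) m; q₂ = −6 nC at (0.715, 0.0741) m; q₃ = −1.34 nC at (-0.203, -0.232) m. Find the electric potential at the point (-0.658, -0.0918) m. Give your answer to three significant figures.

Electric potential is a scalar, so the contributions from each charge add algebraically: V = Σ kqᵢ/rᵢ.
Distances from the field point to each charge: r₁ = 1.18 m, r₂ = 1.38 m, r₃ = 0.476 m.
V = k[(-5.63×10⁻⁹)/(1.18) + (-6.00×10⁻⁹)/(1.38) + (-1.34×10⁻⁹)/(0.476)] = -107 V.

-107 V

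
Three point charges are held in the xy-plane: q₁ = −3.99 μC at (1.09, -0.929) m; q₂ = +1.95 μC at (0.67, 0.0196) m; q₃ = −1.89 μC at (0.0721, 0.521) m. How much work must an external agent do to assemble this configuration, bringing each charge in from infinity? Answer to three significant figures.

The work to assemble the configuration equals its total potential energy, U = Σ kqᵢqⱼ/rᵢⱼ over all pairs.
Pair separations: r₁₂ = 1.04 m, r₁₃ = 1.77 m, r₂₃ = 0.780 m.
U = (-0.0674) + (0.0383) + (-0.0425) = -0.0716 J.

-0.0716 J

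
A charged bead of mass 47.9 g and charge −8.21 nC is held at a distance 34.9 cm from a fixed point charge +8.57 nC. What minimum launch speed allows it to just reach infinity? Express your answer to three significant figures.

To just escape, total mechanical energy must reach zero at infinity: ½mv²_min + U = 0, so ½mv²_min = −U = |kQq|/r.
|U| = |kQq|/r = (8.99×10⁹ N·m²/C²)(8.57×10⁻⁹)(8.21×10⁻⁹)/(0.349) = 1.81×10⁻⁶ J.
v_min = √(2|U|/m) = √(2·1.81×10⁻⁶/0.0479) = 8.70×10⁻³ m/s.

8.70×10⁻³ m/s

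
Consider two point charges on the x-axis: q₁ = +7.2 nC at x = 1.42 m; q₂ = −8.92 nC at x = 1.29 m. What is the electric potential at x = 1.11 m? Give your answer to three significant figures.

Electric potential is a scalar, so the contributions from each charge add algebraically: V = Σ kqᵢ/rᵢ.
Distances from the field point to each charge: r₁ = 0.310 m, r₂ = 0.180 m.
V = k[(7.20×10⁻⁹)/(0.310) + (-8.92×10⁻⁹)/(0.180)] = -237 V.

-237 V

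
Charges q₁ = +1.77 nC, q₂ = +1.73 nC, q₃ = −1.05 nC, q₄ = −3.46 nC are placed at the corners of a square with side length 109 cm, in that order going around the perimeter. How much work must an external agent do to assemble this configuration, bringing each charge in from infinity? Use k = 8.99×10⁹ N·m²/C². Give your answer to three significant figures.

-5.60×10⁻⁸ J

The assembly work is the sum of pairwise potential energies, U = Σ_{i<j} kqᵢqⱼ/rᵢⱼ.
The four side pairs have separation 1.09 m and the two diagonal pairs 1.54 m.
Summing all 6 pair terms gives U = -5.60×10⁻⁸ J.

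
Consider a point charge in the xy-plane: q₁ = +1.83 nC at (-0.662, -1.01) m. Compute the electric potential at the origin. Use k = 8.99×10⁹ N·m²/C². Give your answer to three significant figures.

The total potential is the scalar sum of each charge's contribution, V = Σ kqᵢ/rᵢ.
Distances from the field point to each charge: r₁ = 1.21 m.
V = k[(1.83×10⁻⁹)/(1.21)] = 13.6 V.

13.6 V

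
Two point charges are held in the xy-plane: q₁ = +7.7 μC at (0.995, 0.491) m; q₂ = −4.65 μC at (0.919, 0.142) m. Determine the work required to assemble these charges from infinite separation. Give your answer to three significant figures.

The work to assemble the configuration equals its total potential energy, U = Σ kqᵢqⱼ/rᵢⱼ over all pairs.
Pair separations: r₁₂ = 0.357 m.
U = (-0.901) = -0.901 J.

-0.901 J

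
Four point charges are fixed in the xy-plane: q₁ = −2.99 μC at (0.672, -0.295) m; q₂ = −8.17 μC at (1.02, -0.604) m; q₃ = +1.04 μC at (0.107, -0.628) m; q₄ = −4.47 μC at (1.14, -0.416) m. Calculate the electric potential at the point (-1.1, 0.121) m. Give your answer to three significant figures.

-5.84×10⁴ V

Electric potential is a scalar, so the contributions from each charge add algebraically: V = Σ kqᵢ/rᵢ.
Distances from the field point to each charge: r₁ = 1.82 m, r₂ = 2.24 m, r₃ = 1.42 m, r₄ = 2.30 m.
V = k[(-2.99×10⁻⁶)/(1.82) + (-8.17×10⁻⁶)/(2.24) + (1.04×10⁻⁶)/(1.42) + (-4.47×10⁻⁶)/(2.30)] = -5.84×10⁴ V.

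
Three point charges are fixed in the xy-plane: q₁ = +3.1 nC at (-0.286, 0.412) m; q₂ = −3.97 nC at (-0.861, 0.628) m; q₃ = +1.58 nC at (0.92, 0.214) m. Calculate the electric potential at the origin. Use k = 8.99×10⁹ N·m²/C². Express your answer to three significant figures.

37.1 V

Electric potential is a scalar, so the contributions from each charge add algebraically: V = Σ kqᵢ/rᵢ.
Distances from the field point to each charge: r₁ = 0.502 m, r₂ = 1.07 m, r₃ = 0.945 m.
V = k[(3.10×10⁻⁹)/(0.502) + (-3.97×10⁻⁹)/(1.07) + (1.58×10⁻⁹)/(0.945)] = 37.1 V.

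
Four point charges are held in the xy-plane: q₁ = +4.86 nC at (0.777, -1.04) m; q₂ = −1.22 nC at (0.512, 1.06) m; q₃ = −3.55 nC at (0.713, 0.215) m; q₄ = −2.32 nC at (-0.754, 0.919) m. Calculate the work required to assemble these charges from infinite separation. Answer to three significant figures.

-7.91×10⁻⁸ J

The assembly work is the sum of pairwise potential energies, U = Σ_{i<j} kqᵢqⱼ/rᵢⱼ.
Pair separations: r₁₂ = 2.12 m, r₁₃ = 1.26 m, r₁₄ = 2.49 m, r₂₃ = 0.869 m, r₂₄ = 1.27 m, r₃₄ = 1.63 m.
Summing all 6 pair terms gives U = -7.91×10⁻⁸ J.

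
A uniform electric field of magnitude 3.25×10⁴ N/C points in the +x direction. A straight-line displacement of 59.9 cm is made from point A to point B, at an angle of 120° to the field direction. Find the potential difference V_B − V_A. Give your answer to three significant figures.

Only the component of displacement along E changes the potential: ΔV = −E·d·cosθ.
ΔV = −(3.25×10⁴ V/m)(0.599 m)cos120° = 9730 V.

9730 V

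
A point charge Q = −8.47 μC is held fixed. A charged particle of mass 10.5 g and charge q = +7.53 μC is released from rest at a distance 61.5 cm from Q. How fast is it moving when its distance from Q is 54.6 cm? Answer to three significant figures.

Only the electrostatic force acts, so mechanical energy is conserved: ½mv² = U₁ − U₂ = kQq(1/r₁ − 1/r₂).
U₁ − U₂ = (8.99×10⁹ N·m²/C²)(-8.47×10⁻⁶ C)(7.53×10⁻⁶ C)(1/0.615 − 1/0.546) = 0.118 J.
v = √(2·0.118/0.0105) = 4.74 m/s.

4.74 m/s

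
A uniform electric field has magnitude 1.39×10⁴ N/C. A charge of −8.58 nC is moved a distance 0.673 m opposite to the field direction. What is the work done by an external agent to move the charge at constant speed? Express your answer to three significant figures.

-8.03×10⁻⁵ J

The potential change for a displacement 0.673 m opposite to the field direction is ΔV = +Ed = 9350 V.
W_ext = qΔV = -8.03×10⁻⁵ J.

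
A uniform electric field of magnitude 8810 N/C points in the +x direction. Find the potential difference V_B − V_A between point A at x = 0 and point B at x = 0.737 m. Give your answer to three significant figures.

In a uniform field, potential decreases in the direction of E: V_B − V_A = −E·Δx.
V_B − V_A = −(8810 V/m)(0.737 m) = -6490 V.

-6490 V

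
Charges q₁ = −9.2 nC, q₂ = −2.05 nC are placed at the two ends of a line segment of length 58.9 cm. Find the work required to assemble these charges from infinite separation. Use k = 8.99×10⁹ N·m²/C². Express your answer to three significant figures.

2.88×10⁻⁷ J

The work to assemble the configuration equals its total potential energy, U = Σ kqᵢqⱼ/rᵢⱼ over all pairs.
The separation is r = 0.589 m.
U = (2.88×10⁻⁷) = 2.88×10⁻⁷ J.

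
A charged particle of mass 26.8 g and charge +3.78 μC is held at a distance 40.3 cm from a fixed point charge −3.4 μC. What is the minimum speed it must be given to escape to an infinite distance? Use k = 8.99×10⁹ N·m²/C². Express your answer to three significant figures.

4.63 m/s

To just escape, total mechanical energy must reach zero at infinity: ½mv²_min + U = 0, so ½mv²_min = −U = |kQq|/r.
|U| = |kQq|/r = (8.99×10⁹ N·m²/C²)(3.40×10⁻⁶)(3.78×10⁻⁶)/(0.403) = 0.287 J.
v_min = √(2|U|/m) = √(2·0.287/0.0268) = 4.63 m/s.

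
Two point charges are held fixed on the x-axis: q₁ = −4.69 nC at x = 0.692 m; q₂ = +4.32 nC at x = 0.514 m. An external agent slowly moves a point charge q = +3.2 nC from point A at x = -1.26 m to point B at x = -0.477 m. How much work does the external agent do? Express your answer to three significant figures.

For quasistatic motion the external work equals the change in potential energy: W_ext = qΔV = q(V_B − V_A).
At A: distances to the source charges are 1.95 m, 1.77 m; V_A = Σ kqᵢ/rᵢ = 0.292 V.
At B: distances to the source charges are 1.17 m, 0.991 m; V_B = Σ kqᵢ/rᵢ = 3.12 V.
ΔV = V_B − V_A = 2.83 V.
W_ext = qΔV = (3.20×10⁻⁹ C)(2.83 V) = 9.05×10⁻⁹ J.

9.05×10⁻⁹ J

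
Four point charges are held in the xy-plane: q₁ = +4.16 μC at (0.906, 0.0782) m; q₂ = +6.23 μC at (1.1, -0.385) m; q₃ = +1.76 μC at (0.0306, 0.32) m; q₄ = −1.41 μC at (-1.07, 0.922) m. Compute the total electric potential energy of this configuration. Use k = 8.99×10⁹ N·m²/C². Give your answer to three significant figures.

0.540 J

The work to assemble the configuration equals its total potential energy, U = Σ kqᵢqⱼ/rᵢⱼ over all pairs.
Pair separations: r₁₂ = 0.502 m, r₁₃ = 0.908 m, r₁₄ = 2.15 m, r₂₃ = 1.28 m, r₂₄ = 2.53 m, r₃₄ = 1.25 m.
Summing all 6 pair terms gives U = 0.540 J.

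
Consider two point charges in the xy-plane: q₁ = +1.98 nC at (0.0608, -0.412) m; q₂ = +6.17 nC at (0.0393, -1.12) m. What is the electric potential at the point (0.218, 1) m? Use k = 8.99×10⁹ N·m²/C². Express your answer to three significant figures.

Electric potential is a scalar, so the contributions from each charge add algebraically: V = Σ kqᵢ/rᵢ.
Distances from the field point to each charge: r₁ = 1.42 m, r₂ = 2.13 m.
V = k[(1.98×10⁻⁹)/(1.42) + (6.17×10⁻⁹)/(2.13)] = 38.6 V.

38.6 V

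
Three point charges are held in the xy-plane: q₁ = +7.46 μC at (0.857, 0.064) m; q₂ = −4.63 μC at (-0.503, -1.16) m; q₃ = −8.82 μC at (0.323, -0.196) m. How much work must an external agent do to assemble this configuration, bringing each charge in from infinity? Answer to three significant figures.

The assembly work is the sum of pairwise potential energies, U = Σ_{i<j} kqᵢqⱼ/rᵢⱼ.
Pair separations: r₁₂ = 1.83 m, r₁₃ = 0.594 m, r₂₃ = 1.27 m.
U = (-0.170) + (-0.996) + (0.289) = -0.876 J.

-0.876 J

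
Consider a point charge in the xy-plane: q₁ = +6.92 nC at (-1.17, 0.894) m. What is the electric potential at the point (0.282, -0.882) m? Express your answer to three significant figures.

27.1 V

The total potential is the scalar sum of each charge's contribution, V = Σ kqᵢ/rᵢ.
Distances from the field point to each charge: r₁ = 2.29 m.
V = k[(6.92×10⁻⁹)/(2.29)] = 27.1 V.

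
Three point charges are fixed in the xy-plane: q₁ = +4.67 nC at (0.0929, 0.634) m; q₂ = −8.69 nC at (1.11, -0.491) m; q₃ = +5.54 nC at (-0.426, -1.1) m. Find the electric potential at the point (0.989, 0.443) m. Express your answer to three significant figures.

The total potential is the scalar sum of each charge's contribution, V = Σ kqᵢ/rᵢ.
Distances from the field point to each charge: r₁ = 0.916 m, r₂ = 0.942 m, r₃ = 2.09 m.
V = k[(4.67×10⁻⁹)/(0.916) + (-8.69×10⁻⁹)/(0.942) + (5.54×10⁻⁹)/(2.09)] = -13.3 V.

-13.3 V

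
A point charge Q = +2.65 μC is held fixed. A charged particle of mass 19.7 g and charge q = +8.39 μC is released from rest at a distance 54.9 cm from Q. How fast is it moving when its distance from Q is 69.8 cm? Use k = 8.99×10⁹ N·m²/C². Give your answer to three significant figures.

Only the electrostatic force acts, so mechanical energy is conserved: ½mv² = U₁ − U₂ = kQq(1/r₁ − 1/r₂).
U₁ − U₂ = (8.99×10⁹ N·m²/C²)(2.65×10⁻⁶ C)(8.39×10⁻⁶ C)(1/0.549 − 1/0.698) = 0.0777 J.
v = √(2·0.0777/0.0197) = 2.81 m/s.

2.81 m/s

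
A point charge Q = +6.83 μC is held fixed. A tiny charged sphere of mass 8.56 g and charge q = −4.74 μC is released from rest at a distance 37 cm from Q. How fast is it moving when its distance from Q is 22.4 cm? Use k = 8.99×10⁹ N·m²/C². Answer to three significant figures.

Only the electrostatic force acts, so mechanical energy is conserved: ½mv² = U₁ − U₂ = kQq(1/r₁ − 1/r₂).
U₁ − U₂ = (8.99×10⁹ N·m²/C²)(6.83×10⁻⁶ C)(-4.74×10⁻⁶ C)(1/0.370 − 1/0.224) = 0.513 J.
v = √(2·0.513/8.56×10⁻³) = 10.9 m/s.

10.9 m/s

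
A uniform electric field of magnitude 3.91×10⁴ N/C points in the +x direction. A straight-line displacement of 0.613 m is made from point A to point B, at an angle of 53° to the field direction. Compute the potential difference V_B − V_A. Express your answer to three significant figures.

Only the component of displacement along E changes the potential: ΔV = −E·d·cosθ.
ΔV = −(3.91×10⁴ V/m)(0.613 m)cos53° = -1.44×10⁴ V.

-1.44×10⁴ V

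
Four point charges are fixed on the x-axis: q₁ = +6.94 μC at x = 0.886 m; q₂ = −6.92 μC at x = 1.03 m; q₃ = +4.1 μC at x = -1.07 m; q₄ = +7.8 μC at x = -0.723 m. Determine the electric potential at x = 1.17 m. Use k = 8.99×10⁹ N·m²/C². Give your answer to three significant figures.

-1.71×10⁵ V

Electric potential is a scalar, so the contributions from each charge add algebraically: V = Σ kqᵢ/rᵢ.
Distances from the field point to each charge: r₁ = 0.284 m, r₂ = 0.140 m, r₃ = 2.24 m, r₄ = 1.89 m.
V = k[(6.94×10⁻⁶)/(0.284) + (-6.92×10⁻⁶)/(0.140) + (4.10×10⁻⁶)/(2.24) + (7.80×10⁻⁶)/(1.89)] = -1.71×10⁵ V.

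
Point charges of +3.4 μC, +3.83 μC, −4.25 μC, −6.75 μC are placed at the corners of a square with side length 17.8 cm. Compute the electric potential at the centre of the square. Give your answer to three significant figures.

-2.69×10⁵ V

Electric potential is a scalar, so the contributions from each charge add algebraically: V = Σ kqᵢ/rᵢ.
The distance from each corner to the centre is a√2/2 = 0.126 m.
V = k[(3.40×10⁻⁶)/(0.126) + (3.83×10⁻⁶)/(0.126) + (-4.25×10⁻⁶)/(0.126) + (-6.75×10⁻⁶)/(0.126)] = -2.69×10⁵ V.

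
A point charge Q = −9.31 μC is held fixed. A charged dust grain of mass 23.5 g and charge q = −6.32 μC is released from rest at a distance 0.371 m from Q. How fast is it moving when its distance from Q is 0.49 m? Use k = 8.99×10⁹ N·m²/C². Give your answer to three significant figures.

Only the electrostatic force acts, so mechanical energy is conserved: ½mv² = U₁ − U₂ = kQq(1/r₁ − 1/r₂).
U₁ − U₂ = (8.99×10⁹ N·m²/C²)(-9.31×10⁻⁶ C)(-6.32×10⁻⁶ C)(1/0.371 − 1/0.490) = 0.346 J.
v = √(2·0.346/0.0235) = 5.43 m/s.

5.43 m/s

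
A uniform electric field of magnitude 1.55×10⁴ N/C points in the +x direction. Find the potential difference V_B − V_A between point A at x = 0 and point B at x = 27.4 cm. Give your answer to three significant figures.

In a uniform field, potential decreases in the direction of E: V_B − V_A = −E·Δx.
V_B − V_A = −(1.55×10⁴ V/m)(0.274 m) = -4250 V.

-4250 V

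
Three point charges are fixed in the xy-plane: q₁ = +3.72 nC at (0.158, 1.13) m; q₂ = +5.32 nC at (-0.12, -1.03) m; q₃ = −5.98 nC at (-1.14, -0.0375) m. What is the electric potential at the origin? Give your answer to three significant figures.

28.3 V

Electric potential is a scalar, so the contributions from each charge add algebraically: V = Σ kqᵢ/rᵢ.
Distances from the field point to each charge: r₁ = 1.14 m, r₂ = 1.04 m, r₃ = 1.14 m.
V = k[(3.72×10⁻⁹)/(1.14) + (5.32×10⁻⁹)/(1.04) + (-5.98×10⁻⁹)/(1.14)] = 28.3 V.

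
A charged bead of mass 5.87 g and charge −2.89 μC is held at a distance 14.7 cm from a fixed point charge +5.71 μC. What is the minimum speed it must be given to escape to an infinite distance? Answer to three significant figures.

18.5 m/s

To just escape, total mechanical energy must reach zero at infinity: ½mv²_min + U = 0, so ½mv²_min = −U = |kQq|/r.
|U| = |kQq|/r = (8.99×10⁹ N·m²/C²)(5.71×10⁻⁶)(2.89×10⁻⁶)/(0.147) = 1.01 J.
v_min = √(2|U|/m) = √(2·1.01/5.87×10⁻³) = 18.5 m/s.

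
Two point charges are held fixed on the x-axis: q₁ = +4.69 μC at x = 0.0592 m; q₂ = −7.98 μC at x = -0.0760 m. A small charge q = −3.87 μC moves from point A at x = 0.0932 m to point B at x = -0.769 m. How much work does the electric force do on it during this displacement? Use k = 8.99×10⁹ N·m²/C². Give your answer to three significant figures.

-3.36 J

The work done by the electric force is W_field = −ΔU = −q(V_B − V_A) = q(V_A − V_B).
At A: distances to the source charges are 0.0340 m, 0.169 m; V_A = Σ kqᵢ/rᵢ = 8.16×10⁵ V.
At B: distances to the source charges are 0.828 m, 0.693 m; V_B = Σ kqᵢ/rᵢ = -5.26×10⁴ V.
ΔV = V_B − V_A = -8.69×10⁵ V.
W_field = −qΔV = −(-3.87×10⁻⁶ C)(-8.69×10⁵ V) = -3.36 J.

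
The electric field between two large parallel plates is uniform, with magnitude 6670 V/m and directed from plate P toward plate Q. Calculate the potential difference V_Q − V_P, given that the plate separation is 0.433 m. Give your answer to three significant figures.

In a uniform field, potential decreases in the direction of E: ΔV = −E·d for a displacement d parallel to E.
Going from P to Q is a displacement of 0.433 m along the field, so V_Q − V_P = −Ed = -2890 V.

-2890 V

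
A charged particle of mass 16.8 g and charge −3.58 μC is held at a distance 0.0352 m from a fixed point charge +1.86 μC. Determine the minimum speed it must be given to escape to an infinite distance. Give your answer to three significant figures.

To just escape, total mechanical energy must reach zero at infinity: ½mv²_min + U = 0, so ½mv²_min = −U = |kQq|/r.
|U| = |kQq|/r = (8.99×10⁹ N·m²/C²)(1.86×10⁻⁶)(3.58×10⁻⁶)/(0.0352) = 1.70 J.
v_min = √(2|U|/m) = √(2·1.70/0.0168) = 14.2 m/s.

14.2 m/s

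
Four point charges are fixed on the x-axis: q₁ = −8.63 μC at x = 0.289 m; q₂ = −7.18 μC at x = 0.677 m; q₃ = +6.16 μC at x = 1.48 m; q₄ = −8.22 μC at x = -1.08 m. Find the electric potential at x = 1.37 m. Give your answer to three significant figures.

3.08×10⁵ V

Electric potential is a scalar, so the contributions from each charge add algebraically: V = Σ kqᵢ/rᵢ.
Distances from the field point to each charge: r₁ = 1.08 m, r₂ = 0.693 m, r₃ = 0.110 m, r₄ = 2.45 m.
V = k[(-8.63×10⁻⁶)/(1.08) + (-7.18×10⁻⁶)/(0.693) + (6.16×10⁻⁶)/(0.110) + (-8.22×10⁻⁶)/(2.45)] = 3.08×10⁵ V.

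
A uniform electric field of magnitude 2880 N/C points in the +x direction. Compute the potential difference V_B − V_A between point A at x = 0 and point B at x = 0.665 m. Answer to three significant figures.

In a uniform field, potential decreases in the direction of E: V_B − V_A = −E·Δx.
V_B − V_A = −(2880 V/m)(0.665 m) = -1920 V.

-1920 V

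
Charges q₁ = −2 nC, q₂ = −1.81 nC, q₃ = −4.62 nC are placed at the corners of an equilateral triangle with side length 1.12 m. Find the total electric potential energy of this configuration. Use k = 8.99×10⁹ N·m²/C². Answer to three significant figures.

The work to assemble the configuration equals its total potential energy, U = Σ kqᵢqⱼ/rᵢⱼ over all pairs.
All three pair separations equal the side length, 1.12 m.
U = (2.91×10⁻⁸) + (7.42×10⁻⁸) + (6.71×10⁻⁸) = 1.70×10⁻⁷ J.

1.70×10⁻⁷ J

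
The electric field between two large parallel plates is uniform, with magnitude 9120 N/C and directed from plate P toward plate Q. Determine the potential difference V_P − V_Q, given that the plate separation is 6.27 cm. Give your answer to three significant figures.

In a uniform field, potential decreases in the direction of E: ΔV = −E·d for a displacement d parallel to E.
Going from Q to P is a displacement of 6.27 cm opposite to the field, so V_P − V_Q = +Ed = 572 V.

572 V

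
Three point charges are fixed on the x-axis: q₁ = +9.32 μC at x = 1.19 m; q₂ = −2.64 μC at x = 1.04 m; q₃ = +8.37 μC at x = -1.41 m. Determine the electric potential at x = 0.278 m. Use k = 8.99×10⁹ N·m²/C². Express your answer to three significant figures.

Electric potential is a scalar, so the contributions from each charge add algebraically: V = Σ kqᵢ/rᵢ.
Distances from the field point to each charge: r₁ = 0.912 m, r₂ = 0.762 m, r₃ = 1.69 m.
V = k[(9.32×10⁻⁶)/(0.912) + (-2.64×10⁻⁶)/(0.762) + (8.37×10⁻⁶)/(1.69)] = 1.05×10⁵ V.

1.05×10⁵ V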